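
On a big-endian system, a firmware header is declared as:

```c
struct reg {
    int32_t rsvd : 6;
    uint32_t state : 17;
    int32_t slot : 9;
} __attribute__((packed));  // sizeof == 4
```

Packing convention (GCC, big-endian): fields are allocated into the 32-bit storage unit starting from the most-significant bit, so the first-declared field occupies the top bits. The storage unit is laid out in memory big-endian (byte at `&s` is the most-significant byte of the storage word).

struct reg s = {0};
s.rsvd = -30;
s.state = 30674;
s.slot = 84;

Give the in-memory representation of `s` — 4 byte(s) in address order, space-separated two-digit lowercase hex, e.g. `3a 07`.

88 ef a4 54

rsvd:6 = -30 → 0x22 << 26 → word 0x88000000
state:17 = 30674 → 0x77d2 << 9 → word 0x88efa400
slot:9 = 84 → 0x54 << 0 → word 0x88efa454
word = 0x88efa454 → big-endian bytes:
  [0]=0x88  [1]=0xef  [2]=0xa4  [3]=0x54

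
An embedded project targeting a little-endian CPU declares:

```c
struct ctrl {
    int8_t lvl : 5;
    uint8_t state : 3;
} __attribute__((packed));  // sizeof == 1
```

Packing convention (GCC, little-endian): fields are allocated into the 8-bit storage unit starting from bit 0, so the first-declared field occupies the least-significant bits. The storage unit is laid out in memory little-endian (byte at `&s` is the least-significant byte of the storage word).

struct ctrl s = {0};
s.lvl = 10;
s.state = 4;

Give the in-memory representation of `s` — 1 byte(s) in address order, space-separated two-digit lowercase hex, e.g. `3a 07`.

8a

[0+:5] lvl=10 & 0x1f = 0xa; word=0x0a
[5+:3] state=4 & 0x7 = 0x4; word=0x8a
word = 0x8a → little-endian bytes:
  [0]=0x8a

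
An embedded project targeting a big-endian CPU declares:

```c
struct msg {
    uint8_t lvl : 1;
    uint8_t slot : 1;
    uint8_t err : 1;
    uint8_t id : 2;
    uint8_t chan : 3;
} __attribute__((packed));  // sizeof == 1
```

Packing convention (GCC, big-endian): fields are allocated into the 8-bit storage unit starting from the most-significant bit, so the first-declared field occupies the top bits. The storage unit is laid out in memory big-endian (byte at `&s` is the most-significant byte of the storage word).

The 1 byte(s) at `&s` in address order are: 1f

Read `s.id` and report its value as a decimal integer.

3

[0]=0x1f (big-endian) → word 0x1f
lvl:1 @ bit 7 → (0x1f>>7)&0x1 = 0x0
slot:1 @ bit 6 → (0x1f>>6)&0x1 = 0x0
err:1 @ bit 5 → (0x1f>>5)&0x1 = 0x0
id:2 @ bit 3 → (0x1f>>3)&0x3 = 0x3  ←
chan:3 @ bit 0 → (0x1f>>0)&0x7 = 0x7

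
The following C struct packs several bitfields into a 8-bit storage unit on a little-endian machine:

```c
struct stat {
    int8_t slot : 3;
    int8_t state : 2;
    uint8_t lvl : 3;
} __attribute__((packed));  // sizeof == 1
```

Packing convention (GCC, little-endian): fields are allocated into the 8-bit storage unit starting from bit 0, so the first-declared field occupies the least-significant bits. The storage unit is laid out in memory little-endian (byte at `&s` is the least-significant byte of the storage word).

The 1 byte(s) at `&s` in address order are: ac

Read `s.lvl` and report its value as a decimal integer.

[0]=0xac (little-endian) → word 0xac
slot [0+:3] = (word>>0) & 0x7 = 4
state [3+:2] = (word>>3) & 0x3 = 1
lvl [5+:3] = (word>>5) & 0x7 = 5  ←

5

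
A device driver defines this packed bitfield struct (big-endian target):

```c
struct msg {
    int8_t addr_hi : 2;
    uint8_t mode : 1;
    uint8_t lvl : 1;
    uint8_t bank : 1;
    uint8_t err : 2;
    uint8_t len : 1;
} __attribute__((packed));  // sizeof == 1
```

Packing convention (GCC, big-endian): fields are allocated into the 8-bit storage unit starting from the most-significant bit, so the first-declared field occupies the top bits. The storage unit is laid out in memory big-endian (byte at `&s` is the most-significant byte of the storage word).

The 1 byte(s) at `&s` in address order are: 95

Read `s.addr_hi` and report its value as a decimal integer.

[0]=0x95 (big-endian) → word 0x95
addr_hi [6+:2] = (word>>6) & 0x3 = 2  ←
mode [5+:1] = (word>>5) & 0x1 = 0
lvl [4+:1] = (word>>4) & 0x1 = 1
bank [3+:1] = (word>>3) & 0x1 = 0
err [1+:2] = (word>>1) & 0x3 = 2
len [0+:1] = (word>>0) & 0x1 = 1
addr_hi signed 2b, MSB=1: 2 - 4 = -2

-2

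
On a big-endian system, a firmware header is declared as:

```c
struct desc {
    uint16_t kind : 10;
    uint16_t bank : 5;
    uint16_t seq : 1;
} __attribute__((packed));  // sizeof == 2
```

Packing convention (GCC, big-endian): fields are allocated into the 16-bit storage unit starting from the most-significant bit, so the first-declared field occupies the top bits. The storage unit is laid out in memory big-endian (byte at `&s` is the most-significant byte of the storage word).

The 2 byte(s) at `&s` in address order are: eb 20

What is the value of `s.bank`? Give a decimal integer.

[0]=0xeb [1]=0x20 (big-endian) → word 0xeb20
kind:10 @ bit 6 → (0xeb20>>6)&0x3ff = 0x3ac
bank:5 @ bit 1 → (0xeb20>>1)&0x1f = 0x10  ←
seq:1 @ bit 0 → (0xeb20>>0)&0x1 = 0x0

16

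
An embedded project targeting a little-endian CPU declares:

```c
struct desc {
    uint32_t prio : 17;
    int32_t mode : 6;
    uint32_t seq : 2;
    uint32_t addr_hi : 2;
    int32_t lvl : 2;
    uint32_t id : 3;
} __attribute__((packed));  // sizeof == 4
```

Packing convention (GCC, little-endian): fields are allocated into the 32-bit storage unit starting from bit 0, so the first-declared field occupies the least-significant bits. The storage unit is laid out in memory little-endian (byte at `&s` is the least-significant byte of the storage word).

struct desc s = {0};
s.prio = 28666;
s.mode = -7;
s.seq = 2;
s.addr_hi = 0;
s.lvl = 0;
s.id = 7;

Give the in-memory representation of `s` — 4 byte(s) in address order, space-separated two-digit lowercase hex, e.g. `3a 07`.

[0+:17] prio=28666 & 0x1ffff = 0x6ffa; word=0x00006ffa
[17+:6] mode=-7 & 0x3f = 0x39; word=0x00726ffa
[23+:2] seq=2 & 0x3 = 0x2; word=0x01726ffa
[25+:2] addr_hi=0 & 0x3 = 0x0; word=0x01726ffa
[27+:2] lvl=0 & 0x3 = 0x0; word=0x01726ffa
[29+:3] id=7 & 0x7 = 0x7; word=0xe1726ffa
word = 0xe1726ffa → little-endian bytes:
  [0]=0xfa  [1]=0x6f  [2]=0x72  [3]=0xe1

fa 6f 72 e1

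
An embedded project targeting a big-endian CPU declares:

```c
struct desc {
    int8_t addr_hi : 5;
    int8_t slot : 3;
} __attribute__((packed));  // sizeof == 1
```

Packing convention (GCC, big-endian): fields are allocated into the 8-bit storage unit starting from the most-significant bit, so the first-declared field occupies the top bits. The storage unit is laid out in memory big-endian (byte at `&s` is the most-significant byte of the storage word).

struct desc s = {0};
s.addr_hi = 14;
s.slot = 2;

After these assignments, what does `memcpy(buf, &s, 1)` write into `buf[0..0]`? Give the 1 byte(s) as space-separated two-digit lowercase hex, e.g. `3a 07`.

72

[3+:5] addr_hi=14 & 0x1f = 0xe; word=0x70
[0+:3] slot=2 & 0x7 = 0x2; word=0x72
word = 0x72 → big-endian bytes:
  [0]=0x72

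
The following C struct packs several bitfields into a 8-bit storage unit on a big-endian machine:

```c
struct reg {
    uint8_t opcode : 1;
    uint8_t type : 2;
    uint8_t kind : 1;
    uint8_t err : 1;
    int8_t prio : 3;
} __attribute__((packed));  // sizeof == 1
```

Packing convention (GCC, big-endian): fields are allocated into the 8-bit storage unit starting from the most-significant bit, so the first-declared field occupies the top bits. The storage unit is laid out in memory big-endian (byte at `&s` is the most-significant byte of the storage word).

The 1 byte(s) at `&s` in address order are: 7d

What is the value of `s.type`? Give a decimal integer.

3

[0]=0x7d (big-endian) → word 0x7d
opcode [7+:1] = (word>>7) & 0x1 = 0
type [5+:2] = (word>>5) & 0x3 = 3  ←
kind [4+:1] = (word>>4) & 0x1 = 1
err [3+:1] = (word>>3) & 0x1 = 1
prio [0+:3] = (word>>0) & 0x7 = 5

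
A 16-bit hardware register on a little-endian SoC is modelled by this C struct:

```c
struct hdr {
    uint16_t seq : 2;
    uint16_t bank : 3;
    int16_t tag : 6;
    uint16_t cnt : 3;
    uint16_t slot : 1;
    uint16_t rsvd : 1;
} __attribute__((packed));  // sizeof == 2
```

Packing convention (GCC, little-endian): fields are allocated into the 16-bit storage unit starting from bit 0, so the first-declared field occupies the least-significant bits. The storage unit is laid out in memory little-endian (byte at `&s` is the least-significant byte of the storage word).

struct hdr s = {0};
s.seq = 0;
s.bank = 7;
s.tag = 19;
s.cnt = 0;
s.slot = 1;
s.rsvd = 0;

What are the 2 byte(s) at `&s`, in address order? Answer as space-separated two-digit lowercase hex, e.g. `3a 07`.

seq:2 = 0 → 0x0 << 0 → word 0x0000
bank:3 = 7 → 0x7 << 2 → word 0x001c
tag:6 = 19 → 0x13 << 5 → word 0x027c
cnt:3 = 0 → 0x0 << 11 → word 0x027c
slot:1 = 1 → 0x1 << 14 → word 0x427c
rsvd:1 = 0 → 0x0 << 15 → word 0x427c
word = 0x427c → little-endian bytes:
  [0]=0x7c  [1]=0x42

7c 42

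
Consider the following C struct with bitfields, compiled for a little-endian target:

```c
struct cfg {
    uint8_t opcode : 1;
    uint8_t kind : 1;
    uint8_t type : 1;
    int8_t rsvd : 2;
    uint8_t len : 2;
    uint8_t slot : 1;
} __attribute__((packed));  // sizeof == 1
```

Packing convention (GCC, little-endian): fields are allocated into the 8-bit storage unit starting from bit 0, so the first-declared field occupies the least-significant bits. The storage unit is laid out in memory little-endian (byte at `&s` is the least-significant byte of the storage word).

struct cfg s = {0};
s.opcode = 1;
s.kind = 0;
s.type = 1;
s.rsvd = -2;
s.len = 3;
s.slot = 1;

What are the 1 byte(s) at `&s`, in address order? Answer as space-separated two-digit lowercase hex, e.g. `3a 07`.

f5

opcode (1b) val=1 bits=0x1 at bit 0: 0x01
kind (1b) val=0 bits=0x0 at bit 1: 0x01
type (1b) val=1 bits=0x1 at bit 2: 0x05
rsvd (2b) val=-2 bits=0x2 at bit 3: 0x15
len (2b) val=3 bits=0x3 at bit 5: 0x75
slot (1b) val=1 bits=0x1 at bit 7: 0xf5
word = 0xf5 → little-endian bytes:
  [0]=0xf5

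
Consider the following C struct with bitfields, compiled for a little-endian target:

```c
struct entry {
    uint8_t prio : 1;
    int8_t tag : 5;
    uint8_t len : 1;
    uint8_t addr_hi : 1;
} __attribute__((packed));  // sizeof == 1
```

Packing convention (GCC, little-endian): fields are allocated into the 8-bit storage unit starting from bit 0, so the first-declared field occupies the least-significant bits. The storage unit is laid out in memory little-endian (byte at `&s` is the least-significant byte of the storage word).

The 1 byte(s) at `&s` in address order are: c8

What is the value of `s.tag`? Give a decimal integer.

[0]=0xc8 (little-endian) → word 0xc8
prio [0+:1] = (word>>0) & 0x1 = 0
tag [1+:5] = (word>>1) & 0x1f = 4  ←
len [6+:1] = (word>>6) & 0x1 = 1
addr_hi [7+:1] = (word>>7) & 0x1 = 1
tag signed 5b, MSB=0: value = 4

4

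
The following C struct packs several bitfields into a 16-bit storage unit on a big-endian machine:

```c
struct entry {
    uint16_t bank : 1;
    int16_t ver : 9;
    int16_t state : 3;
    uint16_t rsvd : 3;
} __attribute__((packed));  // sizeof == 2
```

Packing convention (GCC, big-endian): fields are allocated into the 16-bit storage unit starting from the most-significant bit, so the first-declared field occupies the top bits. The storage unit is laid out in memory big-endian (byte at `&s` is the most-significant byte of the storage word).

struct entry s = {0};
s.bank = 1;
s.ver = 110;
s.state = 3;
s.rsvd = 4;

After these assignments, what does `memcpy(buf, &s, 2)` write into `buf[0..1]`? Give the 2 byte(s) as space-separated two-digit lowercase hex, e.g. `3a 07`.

9b 9c

bank:1 = 1 → 0x1 << 15 → word 0x8000
ver:9 = 110 → 0x6e << 6 → word 0x9b80
state:3 = 3 → 0x3 << 3 → word 0x9b98
rsvd:3 = 4 → 0x4 << 0 → word 0x9b9c
word = 0x9b9c → big-endian bytes:
  [0]=0x9b  [1]=0x9c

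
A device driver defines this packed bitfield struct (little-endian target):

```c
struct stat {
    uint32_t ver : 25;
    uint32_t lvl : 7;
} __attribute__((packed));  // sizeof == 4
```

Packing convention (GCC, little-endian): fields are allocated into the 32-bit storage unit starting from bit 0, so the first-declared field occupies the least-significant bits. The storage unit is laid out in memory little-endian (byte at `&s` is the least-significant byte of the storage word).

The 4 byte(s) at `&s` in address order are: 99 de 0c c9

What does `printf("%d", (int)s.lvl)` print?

[0]=0x99 [1]=0xde [2]=0x0c [3]=0xc9 (little-endian) → word 0xc90cde99
ver:25 @ bit 0 → (0xc90cde99>>0)&0x1ffffff = 0x10cde99
lvl:7 @ bit 25 → (0xc90cde99>>25)&0x7f = 0x64  ←

100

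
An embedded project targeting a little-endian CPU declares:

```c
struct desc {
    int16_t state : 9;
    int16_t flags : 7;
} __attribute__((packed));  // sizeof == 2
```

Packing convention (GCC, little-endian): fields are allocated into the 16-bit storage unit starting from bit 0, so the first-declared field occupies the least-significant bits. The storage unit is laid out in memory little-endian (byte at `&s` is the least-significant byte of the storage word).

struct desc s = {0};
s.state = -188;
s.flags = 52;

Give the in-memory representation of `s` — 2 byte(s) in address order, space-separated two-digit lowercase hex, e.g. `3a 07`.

44 69

state (9b) val=-188 bits=0x144 at bit 0: 0x0144
flags (7b) val=52 bits=0x34 at bit 9: 0x6944
word = 0x6944 → little-endian bytes:
  [0]=0x44  [1]=0x69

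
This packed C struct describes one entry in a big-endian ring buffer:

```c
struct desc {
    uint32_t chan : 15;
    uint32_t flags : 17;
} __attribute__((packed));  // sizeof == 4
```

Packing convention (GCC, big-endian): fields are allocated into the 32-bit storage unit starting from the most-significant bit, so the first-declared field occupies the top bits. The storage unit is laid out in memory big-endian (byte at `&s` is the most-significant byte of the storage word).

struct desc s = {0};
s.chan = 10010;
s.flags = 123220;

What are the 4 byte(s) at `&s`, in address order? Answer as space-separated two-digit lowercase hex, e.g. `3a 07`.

4e 35 e1 54

chan (15b) val=10010 bits=0x271a at bit 17: 0x4e340000
flags (17b) val=123220 bits=0x1e154 at bit 0: 0x4e35e154
word = 0x4e35e154 → big-endian bytes:
  [0]=0x4e  [1]=0x35  [2]=0xe1  [3]=0x54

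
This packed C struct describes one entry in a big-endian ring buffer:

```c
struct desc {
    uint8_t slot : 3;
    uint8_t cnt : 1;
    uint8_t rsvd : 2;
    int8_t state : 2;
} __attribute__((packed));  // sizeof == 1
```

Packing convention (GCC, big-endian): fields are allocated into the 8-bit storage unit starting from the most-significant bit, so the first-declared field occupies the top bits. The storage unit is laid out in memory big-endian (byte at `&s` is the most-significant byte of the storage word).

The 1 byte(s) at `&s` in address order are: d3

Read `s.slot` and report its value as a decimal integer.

6

[0]=0xd3 (big-endian) → word 0xd3
slot:3 @ bit 5 → (0xd3>>5)&0x7 = 0x6  ←
cnt:1 @ bit 4 → (0xd3>>4)&0x1 = 0x1
rsvd:2 @ bit 2 → (0xd3>>2)&0x3 = 0x0
state:2 @ bit 0 → (0xd3>>0)&0x3 = 0x3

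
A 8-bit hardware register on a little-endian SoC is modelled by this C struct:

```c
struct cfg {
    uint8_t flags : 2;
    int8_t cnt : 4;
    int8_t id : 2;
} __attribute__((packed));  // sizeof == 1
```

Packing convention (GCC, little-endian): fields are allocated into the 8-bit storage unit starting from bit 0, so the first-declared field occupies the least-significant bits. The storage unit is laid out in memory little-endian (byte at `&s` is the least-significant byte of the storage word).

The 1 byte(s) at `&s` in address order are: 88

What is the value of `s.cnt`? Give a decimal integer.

[0]=0x88 (little-endian) → word 0x88
flags:2 @ bit 0 → (0x88>>0)&0x3 = 0x0
cnt:4 @ bit 2 → (0x88>>2)&0xf = 0x2  ←
id:2 @ bit 6 → (0x88>>6)&0x3 = 0x2
cnt signed 4b, MSB=0: value = 2

2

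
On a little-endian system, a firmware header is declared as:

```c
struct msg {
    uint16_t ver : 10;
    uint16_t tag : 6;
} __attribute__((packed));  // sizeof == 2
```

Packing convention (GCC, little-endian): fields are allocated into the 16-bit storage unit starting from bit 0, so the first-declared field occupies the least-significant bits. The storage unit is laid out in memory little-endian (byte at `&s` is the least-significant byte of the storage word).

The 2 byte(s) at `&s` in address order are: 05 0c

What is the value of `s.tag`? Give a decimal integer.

[0]=0x05 [1]=0x0c (little-endian) → word 0x0c05
ver [0+:10] = (word>>0) & 0x3ff = 5
tag [10+:6] = (word>>10) & 0x3f = 3  ←

3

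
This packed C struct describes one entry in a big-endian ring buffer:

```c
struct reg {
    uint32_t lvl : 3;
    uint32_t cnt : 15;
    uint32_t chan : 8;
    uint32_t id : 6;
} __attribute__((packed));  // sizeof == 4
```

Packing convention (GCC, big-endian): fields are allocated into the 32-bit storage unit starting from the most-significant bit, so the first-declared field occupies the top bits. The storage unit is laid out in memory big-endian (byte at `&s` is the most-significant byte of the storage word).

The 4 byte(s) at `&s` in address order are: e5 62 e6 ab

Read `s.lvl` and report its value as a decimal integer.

[0]=0xe5 [1]=0x62 [2]=0xe6 [3]=0xab (big-endian) → word 0xe562e6ab
lvl [29+:3] = (word>>29) & 0x7 = 7  ←
cnt [14+:15] = (word>>14) & 0x7fff = 5515
chan [6+:8] = (word>>6) & 0xff = 154
id [0+:6] = (word>>0) & 0x3f = 43

7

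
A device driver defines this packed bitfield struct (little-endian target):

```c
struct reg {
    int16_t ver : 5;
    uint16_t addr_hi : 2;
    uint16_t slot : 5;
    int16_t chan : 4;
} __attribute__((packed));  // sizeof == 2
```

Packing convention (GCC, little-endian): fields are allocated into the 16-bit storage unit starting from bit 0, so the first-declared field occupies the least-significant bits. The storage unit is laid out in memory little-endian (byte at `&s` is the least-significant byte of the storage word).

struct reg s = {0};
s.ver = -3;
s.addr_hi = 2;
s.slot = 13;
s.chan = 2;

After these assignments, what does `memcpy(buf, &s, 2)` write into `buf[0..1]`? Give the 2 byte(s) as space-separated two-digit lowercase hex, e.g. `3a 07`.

dd 26

ver (5b) val=-3 bits=0x1d at bit 0: 0x001d
addr_hi (2b) val=2 bits=0x2 at bit 5: 0x005d
slot (5b) val=13 bits=0xd at bit 7: 0x06dd
chan (4b) val=2 bits=0x2 at bit 12: 0x26dd
word = 0x26dd → little-endian bytes:
  [0]=0xdd  [1]=0x26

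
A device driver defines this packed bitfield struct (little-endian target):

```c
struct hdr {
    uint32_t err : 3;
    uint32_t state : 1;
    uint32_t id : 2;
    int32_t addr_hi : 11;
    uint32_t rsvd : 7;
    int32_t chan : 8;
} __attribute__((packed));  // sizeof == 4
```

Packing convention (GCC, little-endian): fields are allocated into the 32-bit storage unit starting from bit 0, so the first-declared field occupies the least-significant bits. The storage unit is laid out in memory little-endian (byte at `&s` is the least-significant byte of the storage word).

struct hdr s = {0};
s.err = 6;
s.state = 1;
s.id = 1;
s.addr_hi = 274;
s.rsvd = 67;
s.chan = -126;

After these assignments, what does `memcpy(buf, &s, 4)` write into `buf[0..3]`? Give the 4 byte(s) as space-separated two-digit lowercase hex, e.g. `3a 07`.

[0+:3] err=6 & 0x7 = 0x6; word=0x00000006
[3+:1] state=1 & 0x1 = 0x1; word=0x0000000e
[4+:2] id=1 & 0x3 = 0x1; word=0x0000001e
[6+:11] addr_hi=274 & 0x7ff = 0x112; word=0x0000449e
[17+:7] rsvd=67 & 0x7f = 0x43; word=0x0086449e
[24+:8] chan=-126 & 0xff = 0x82; word=0x8286449e
word = 0x8286449e → little-endian bytes:
  [0]=0x9e  [1]=0x44  [2]=0x86  [3]=0x82

9e 44 86 82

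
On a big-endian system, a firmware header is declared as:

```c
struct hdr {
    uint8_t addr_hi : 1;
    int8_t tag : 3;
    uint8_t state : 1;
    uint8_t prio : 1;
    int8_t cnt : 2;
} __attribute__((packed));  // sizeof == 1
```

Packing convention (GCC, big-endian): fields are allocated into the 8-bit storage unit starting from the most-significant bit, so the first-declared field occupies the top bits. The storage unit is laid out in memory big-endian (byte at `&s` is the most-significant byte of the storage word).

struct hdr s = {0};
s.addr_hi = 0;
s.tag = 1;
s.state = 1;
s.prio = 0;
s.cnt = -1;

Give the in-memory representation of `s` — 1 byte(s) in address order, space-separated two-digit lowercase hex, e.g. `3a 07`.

addr_hi:1 = 0 → 0x0 << 7 → word 0x00
tag:3 = 1 → 0x1 << 4 → word 0x10
state:1 = 1 → 0x1 << 3 → word 0x18
prio:1 = 0 → 0x0 << 2 → word 0x18
cnt:2 = -1 → 0x3 << 0 → word 0x1b
word = 0x1b → big-endian bytes:
  [0]=0x1b

1b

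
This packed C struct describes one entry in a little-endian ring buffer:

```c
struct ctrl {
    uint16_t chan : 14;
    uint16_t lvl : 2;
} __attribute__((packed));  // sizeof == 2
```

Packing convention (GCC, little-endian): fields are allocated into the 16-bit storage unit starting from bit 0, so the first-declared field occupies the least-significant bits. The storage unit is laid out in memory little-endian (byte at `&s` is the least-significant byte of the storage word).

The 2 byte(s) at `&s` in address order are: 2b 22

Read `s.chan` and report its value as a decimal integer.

[0]=0x2b [1]=0x22 (little-endian) → word 0x222b
chan:14 @ bit 0 → (0x222b>>0)&0x3fff = 0x222b  ←
lvl:2 @ bit 14 → (0x222b>>14)&0x3 = 0x0

8747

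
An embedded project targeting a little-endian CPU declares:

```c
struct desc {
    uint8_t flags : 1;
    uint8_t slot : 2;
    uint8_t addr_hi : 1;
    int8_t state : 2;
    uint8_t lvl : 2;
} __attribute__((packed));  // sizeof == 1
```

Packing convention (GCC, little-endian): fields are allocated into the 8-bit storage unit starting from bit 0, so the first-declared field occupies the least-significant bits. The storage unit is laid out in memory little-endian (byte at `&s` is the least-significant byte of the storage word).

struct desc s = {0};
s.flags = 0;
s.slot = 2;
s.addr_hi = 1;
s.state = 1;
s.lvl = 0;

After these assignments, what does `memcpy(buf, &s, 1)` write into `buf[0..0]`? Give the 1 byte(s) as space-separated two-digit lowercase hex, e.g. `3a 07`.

1c

flags (1b) val=0 bits=0x0 at bit 0: 0x00
slot (2b) val=2 bits=0x2 at bit 1: 0x04
addr_hi (1b) val=1 bits=0x1 at bit 3: 0x0c
state (2b) val=1 bits=0x1 at bit 4: 0x1c
lvl (2b) val=0 bits=0x0 at bit 6: 0x1c
word = 0x1c → little-endian bytes:
  [0]=0x1c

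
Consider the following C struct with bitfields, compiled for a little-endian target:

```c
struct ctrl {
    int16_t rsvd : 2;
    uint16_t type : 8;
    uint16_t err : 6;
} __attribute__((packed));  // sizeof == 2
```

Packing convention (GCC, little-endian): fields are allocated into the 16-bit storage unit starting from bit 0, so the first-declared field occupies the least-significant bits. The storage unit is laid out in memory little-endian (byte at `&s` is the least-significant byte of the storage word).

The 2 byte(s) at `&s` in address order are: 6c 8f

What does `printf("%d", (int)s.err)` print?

[0]=0x6c [1]=0x8f (little-endian) → word 0x8f6c
rsvd [0+:2] = (word>>0) & 0x3 = 0
type [2+:8] = (word>>2) & 0xff = 219
err [10+:6] = (word>>10) & 0x3f = 35  ←

35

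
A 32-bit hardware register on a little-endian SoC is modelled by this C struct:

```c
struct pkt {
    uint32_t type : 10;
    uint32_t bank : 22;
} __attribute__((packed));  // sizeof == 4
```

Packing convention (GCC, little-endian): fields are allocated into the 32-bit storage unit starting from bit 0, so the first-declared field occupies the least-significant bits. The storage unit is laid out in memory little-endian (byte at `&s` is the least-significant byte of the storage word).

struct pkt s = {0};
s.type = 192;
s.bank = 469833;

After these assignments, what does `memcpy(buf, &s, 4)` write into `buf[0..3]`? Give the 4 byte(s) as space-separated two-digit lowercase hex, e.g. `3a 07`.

c0 24 ad 1c

type (10b) val=192 bits=0xc0 at bit 0: 0x000000c0
bank (22b) val=469833 bits=0x72b49 at bit 10: 0x1cad24c0
word = 0x1cad24c0 → little-endian bytes:
  [0]=0xc0  [1]=0x24  [2]=0xad  [3]=0x1c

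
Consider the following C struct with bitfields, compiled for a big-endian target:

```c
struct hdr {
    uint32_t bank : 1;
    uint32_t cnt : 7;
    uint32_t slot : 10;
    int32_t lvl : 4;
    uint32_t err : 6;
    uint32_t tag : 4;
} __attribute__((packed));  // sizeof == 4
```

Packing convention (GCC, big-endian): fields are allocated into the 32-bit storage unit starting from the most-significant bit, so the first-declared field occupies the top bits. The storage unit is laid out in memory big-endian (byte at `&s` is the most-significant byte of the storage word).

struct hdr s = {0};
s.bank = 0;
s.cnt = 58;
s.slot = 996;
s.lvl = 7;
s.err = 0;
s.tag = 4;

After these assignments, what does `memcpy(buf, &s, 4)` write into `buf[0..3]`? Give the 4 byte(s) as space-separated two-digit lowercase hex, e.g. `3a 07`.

[31+:1] bank=0 & 0x1 = 0x0; word=0x00000000
[24+:7] cnt=58 & 0x7f = 0x3a; word=0x3a000000
[14+:10] slot=996 & 0x3ff = 0x3e4; word=0x3af90000
[10+:4] lvl=7 & 0xf = 0x7; word=0x3af91c00
[4+:6] err=0 & 0x3f = 0x0; word=0x3af91c00
[0+:4] tag=4 & 0xf = 0x4; word=0x3af91c04
word = 0x3af91c04 → big-endian bytes:
  [0]=0x3a  [1]=0xf9  [2]=0x1c  [3]=0x04

3a f9 1c 04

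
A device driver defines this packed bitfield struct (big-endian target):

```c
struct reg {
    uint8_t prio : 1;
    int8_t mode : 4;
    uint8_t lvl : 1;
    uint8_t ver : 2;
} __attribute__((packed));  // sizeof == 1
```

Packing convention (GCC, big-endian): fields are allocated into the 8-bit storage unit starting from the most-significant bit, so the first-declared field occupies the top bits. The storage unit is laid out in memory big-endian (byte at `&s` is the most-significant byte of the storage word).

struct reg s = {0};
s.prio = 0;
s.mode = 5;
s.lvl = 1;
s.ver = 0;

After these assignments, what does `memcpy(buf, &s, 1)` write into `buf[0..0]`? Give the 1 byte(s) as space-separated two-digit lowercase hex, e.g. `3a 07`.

prio (1b) val=0 bits=0x0 at bit 7: 0x00
mode (4b) val=5 bits=0x5 at bit 3: 0x28
lvl (1b) val=1 bits=0x1 at bit 2: 0x2c
ver (2b) val=0 bits=0x0 at bit 0: 0x2c
word = 0x2c → big-endian bytes:
  [0]=0x2c

2c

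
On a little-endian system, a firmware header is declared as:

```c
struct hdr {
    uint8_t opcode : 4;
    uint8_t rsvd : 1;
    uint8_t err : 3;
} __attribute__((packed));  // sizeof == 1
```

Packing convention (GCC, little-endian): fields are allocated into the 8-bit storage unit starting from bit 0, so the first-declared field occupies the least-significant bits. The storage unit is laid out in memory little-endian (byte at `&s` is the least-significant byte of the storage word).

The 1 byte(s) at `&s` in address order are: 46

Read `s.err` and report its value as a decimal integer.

2

[0]=0x46 (little-endian) → word 0x46
opcode:4 @ bit 0 → (0x46>>0)&0xf = 0x6
rsvd:1 @ bit 4 → (0x46>>4)&0x1 = 0x0
err:3 @ bit 5 → (0x46>>5)&0x7 = 0x2  ←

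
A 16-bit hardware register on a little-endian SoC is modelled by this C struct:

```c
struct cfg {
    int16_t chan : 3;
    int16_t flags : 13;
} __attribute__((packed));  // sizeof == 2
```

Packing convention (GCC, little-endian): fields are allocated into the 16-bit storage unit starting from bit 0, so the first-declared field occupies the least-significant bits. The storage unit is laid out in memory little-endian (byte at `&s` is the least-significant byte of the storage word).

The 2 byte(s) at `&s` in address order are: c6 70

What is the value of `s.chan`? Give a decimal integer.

[0]=0xc6 [1]=0x70 (little-endian) → word 0x70c6
chan [0+:3] = (word>>0) & 0x7 = 6  ←
flags [3+:13] = (word>>3) & 0x1fff = 3608
chan signed 3b, MSB=1: 6 - 8 = -2

-2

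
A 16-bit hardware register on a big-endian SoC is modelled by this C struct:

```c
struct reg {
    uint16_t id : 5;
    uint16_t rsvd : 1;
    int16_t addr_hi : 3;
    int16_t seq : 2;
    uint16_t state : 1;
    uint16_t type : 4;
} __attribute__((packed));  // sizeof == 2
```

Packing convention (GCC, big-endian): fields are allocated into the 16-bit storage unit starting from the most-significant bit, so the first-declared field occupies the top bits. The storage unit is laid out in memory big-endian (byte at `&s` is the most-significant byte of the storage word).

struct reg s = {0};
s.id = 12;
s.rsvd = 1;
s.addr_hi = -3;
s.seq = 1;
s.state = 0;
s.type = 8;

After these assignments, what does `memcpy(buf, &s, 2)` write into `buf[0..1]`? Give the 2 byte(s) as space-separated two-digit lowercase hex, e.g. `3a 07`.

66 a8

[11+:5] id=12 & 0x1f = 0xc; word=0x6000
[10+:1] rsvd=1 & 0x1 = 0x1; word=0x6400
[7+:3] addr_hi=-3 & 0x7 = 0x5; word=0x6680
[5+:2] seq=1 & 0x3 = 0x1; word=0x66a0
[4+:1] state=0 & 0x1 = 0x0; word=0x66a0
[0+:4] type=8 & 0xf = 0x8; word=0x66a8
word = 0x66a8 → big-endian bytes:
  [0]=0x66  [1]=0xa8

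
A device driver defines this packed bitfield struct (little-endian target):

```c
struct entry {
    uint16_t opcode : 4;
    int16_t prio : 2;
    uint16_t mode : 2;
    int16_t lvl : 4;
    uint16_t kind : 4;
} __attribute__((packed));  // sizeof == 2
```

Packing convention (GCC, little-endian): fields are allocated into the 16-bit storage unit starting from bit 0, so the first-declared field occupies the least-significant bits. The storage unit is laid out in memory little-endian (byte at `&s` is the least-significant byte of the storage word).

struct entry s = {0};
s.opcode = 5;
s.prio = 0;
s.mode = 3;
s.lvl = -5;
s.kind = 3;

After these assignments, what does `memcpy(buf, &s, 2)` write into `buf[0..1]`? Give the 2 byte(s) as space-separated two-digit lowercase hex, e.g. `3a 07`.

opcode:4 = 5 → 0x5 << 0 → word 0x0005
prio:2 = 0 → 0x0 << 4 → word 0x0005
mode:2 = 3 → 0x3 << 6 → word 0x00c5
lvl:4 = -5 → 0xb << 8 → word 0x0bc5
kind:4 = 3 → 0x3 << 12 → word 0x3bc5
word = 0x3bc5 → little-endian bytes:
  [0]=0xc5  [1]=0x3b

c5 3b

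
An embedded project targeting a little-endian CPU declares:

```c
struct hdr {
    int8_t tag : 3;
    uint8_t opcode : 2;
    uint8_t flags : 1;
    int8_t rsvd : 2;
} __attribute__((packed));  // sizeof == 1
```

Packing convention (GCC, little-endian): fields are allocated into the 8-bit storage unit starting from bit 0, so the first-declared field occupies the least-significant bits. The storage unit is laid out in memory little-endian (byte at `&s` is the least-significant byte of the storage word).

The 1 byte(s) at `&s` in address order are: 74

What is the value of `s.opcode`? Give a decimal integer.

2

[0]=0x74 (little-endian) → word 0x74
tag [0+:3] = (word>>0) & 0x7 = 4
opcode [3+:2] = (word>>3) & 0x3 = 2  ←
flags [5+:1] = (word>>5) & 0x1 = 1
rsvd [6+:2] = (word>>6) & 0x3 = 1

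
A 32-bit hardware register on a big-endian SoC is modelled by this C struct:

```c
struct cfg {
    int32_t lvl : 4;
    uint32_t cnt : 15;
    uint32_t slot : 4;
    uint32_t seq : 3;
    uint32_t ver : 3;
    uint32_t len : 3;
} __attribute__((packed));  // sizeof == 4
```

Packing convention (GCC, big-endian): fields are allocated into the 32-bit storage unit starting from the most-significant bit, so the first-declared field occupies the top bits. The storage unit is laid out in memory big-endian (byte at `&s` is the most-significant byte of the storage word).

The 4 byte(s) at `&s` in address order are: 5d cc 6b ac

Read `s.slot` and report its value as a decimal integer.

5

[0]=0x5d [1]=0xcc [2]=0x6b [3]=0xac (big-endian) → word 0x5dcc6bac
lvl:4 @ bit 28 → (0x5dcc6bac>>28)&0xf = 0x5
cnt:15 @ bit 13 → (0x5dcc6bac>>13)&0x7fff = 0x6e63
slot:4 @ bit 9 → (0x5dcc6bac>>9)&0xf = 0x5  ←
seq:3 @ bit 6 → (0x5dcc6bac>>6)&0x7 = 0x6
ver:3 @ bit 3 → (0x5dcc6bac>>3)&0x7 = 0x5
len:3 @ bit 0 → (0x5dcc6bac>>0)&0x7 = 0x4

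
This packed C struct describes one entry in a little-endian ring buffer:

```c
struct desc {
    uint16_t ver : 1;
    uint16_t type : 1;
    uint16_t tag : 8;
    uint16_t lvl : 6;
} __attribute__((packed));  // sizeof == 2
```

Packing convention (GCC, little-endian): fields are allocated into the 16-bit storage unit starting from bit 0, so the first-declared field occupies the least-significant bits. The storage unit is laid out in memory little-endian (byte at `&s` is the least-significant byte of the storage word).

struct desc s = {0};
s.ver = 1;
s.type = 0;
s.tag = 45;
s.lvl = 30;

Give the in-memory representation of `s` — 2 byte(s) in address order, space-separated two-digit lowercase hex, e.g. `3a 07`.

ver (1b) val=1 bits=0x1 at bit 0: 0x0001
type (1b) val=0 bits=0x0 at bit 1: 0x0001
tag (8b) val=45 bits=0x2d at bit 2: 0x00b5
lvl (6b) val=30 bits=0x1e at bit 10: 0x78b5
word = 0x78b5 → little-endian bytes:
  [0]=0xb5  [1]=0x78

b5 78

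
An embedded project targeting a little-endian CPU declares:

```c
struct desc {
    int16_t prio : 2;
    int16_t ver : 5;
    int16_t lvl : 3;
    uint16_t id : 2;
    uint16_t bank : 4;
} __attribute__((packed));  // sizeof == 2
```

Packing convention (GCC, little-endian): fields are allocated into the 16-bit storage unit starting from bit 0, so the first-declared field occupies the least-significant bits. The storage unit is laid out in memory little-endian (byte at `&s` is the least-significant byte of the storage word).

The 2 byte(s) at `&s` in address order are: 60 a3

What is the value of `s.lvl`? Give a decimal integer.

-2

[0]=0x60 [1]=0xa3 (little-endian) → word 0xa360
prio:2 @ bit 0 → (0xa360>>0)&0x3 = 0x0
ver:5 @ bit 2 → (0xa360>>2)&0x1f = 0x18
lvl:3 @ bit 7 → (0xa360>>7)&0x7 = 0x6  ←
id:2 @ bit 10 → (0xa360>>10)&0x3 = 0x0
bank:4 @ bit 12 → (0xa360>>12)&0xf = 0xa
lvl signed 3b, MSB=1: 6 - 8 = -2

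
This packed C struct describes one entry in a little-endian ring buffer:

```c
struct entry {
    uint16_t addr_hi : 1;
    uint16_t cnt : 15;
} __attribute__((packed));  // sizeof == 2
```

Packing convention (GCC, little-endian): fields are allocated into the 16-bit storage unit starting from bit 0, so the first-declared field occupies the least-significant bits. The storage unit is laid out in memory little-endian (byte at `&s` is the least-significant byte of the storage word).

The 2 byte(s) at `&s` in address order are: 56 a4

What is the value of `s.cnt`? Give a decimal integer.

21035

[0]=0x56 [1]=0xa4 (little-endian) → word 0xa456
addr_hi [0+:1] = (word>>0) & 0x1 = 0
cnt [1+:15] = (word>>1) & 0x7fff = 21035  ←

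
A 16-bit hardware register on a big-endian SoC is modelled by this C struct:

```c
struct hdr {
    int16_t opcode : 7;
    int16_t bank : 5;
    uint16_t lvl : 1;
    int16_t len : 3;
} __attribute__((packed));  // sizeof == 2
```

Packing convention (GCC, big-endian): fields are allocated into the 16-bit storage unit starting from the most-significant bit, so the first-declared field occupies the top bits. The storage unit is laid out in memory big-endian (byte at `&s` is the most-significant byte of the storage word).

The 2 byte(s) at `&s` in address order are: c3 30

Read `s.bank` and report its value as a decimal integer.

[0]=0xc3 [1]=0x30 (big-endian) → word 0xc330
opcode [9+:7] = (word>>9) & 0x7f = 97
bank [4+:5] = (word>>4) & 0x1f = 19  ←
lvl [3+:1] = (word>>3) & 0x1 = 0
len [0+:3] = (word>>0) & 0x7 = 0
bank signed 5b, MSB=1: 19 - 32 = -13

-13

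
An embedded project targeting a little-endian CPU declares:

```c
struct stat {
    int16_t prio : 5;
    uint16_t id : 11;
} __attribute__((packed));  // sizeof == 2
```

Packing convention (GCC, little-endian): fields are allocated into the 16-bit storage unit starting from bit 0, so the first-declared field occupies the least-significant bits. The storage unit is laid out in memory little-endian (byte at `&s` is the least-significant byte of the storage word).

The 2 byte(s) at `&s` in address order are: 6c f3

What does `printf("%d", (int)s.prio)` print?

[0]=0x6c [1]=0xf3 (little-endian) → word 0xf36c
prio:5 @ bit 0 → (0xf36c>>0)&0x1f = 0xc  ←
id:11 @ bit 5 → (0xf36c>>5)&0x7ff = 0x79b
prio signed 5b, MSB=0: value = 12

12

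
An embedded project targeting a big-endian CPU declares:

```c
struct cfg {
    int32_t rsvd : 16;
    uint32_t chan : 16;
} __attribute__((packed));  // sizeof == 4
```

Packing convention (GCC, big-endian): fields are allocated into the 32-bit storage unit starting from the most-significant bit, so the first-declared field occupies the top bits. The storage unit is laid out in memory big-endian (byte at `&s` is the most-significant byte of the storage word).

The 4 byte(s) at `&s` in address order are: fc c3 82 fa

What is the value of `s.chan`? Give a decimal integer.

[0]=0xfc [1]=0xc3 [2]=0x82 [3]=0xfa (big-endian) → word 0xfcc382fa
rsvd [16+:16] = (word>>16) & 0xffff = 64707
chan [0+:16] = (word>>0) & 0xffff = 33530  ←

33530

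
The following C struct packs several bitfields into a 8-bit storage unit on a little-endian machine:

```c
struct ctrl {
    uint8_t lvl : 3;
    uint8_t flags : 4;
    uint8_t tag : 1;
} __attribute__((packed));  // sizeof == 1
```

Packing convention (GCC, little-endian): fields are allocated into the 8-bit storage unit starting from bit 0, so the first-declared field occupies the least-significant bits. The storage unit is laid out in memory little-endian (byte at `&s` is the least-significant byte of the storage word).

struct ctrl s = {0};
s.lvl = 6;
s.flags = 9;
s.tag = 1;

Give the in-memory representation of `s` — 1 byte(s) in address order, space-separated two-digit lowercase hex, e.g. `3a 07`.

[0+:3] lvl=6 & 0x7 = 0x6; word=0x06
[3+:4] flags=9 & 0xf = 0x9; word=0x4e
[7+:1] tag=1 & 0x1 = 0x1; word=0xce
word = 0xce → little-endian bytes:
  [0]=0xce

ce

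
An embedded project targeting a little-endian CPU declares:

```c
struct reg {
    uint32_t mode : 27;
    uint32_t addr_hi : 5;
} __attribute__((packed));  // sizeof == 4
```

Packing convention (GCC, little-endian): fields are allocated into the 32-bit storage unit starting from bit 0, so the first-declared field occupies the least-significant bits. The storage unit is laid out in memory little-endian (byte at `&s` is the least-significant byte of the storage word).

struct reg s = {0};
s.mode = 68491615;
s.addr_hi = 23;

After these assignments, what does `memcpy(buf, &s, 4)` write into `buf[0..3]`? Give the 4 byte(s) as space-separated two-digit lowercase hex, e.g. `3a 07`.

mode:27 = 68491615 → 0x415195f << 0 → word 0x0415195f
addr_hi:5 = 23 → 0x17 << 27 → word 0xbc15195f
word = 0xbc15195f → little-endian bytes:
  [0]=0x5f  [1]=0x19  [2]=0x15  [3]=0xbc

5f 19 15 bc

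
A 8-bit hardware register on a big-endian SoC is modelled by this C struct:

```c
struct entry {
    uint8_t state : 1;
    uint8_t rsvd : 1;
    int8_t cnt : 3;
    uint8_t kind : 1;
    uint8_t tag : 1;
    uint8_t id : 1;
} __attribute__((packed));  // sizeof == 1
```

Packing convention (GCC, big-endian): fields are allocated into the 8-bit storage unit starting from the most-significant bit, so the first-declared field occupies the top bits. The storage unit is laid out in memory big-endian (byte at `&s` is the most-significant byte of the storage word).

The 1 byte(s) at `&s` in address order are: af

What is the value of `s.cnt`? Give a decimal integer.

-3

[0]=0xaf (big-endian) → word 0xaf
state [7+:1] = (word>>7) & 0x1 = 1
rsvd [6+:1] = (word>>6) & 0x1 = 0
cnt [3+:3] = (word>>3) & 0x7 = 5  ←
kind [2+:1] = (word>>2) & 0x1 = 1
tag [1+:1] = (word>>1) & 0x1 = 1
id [0+:1] = (word>>0) & 0x1 = 1
cnt signed 3b, MSB=1: 5 - 8 = -3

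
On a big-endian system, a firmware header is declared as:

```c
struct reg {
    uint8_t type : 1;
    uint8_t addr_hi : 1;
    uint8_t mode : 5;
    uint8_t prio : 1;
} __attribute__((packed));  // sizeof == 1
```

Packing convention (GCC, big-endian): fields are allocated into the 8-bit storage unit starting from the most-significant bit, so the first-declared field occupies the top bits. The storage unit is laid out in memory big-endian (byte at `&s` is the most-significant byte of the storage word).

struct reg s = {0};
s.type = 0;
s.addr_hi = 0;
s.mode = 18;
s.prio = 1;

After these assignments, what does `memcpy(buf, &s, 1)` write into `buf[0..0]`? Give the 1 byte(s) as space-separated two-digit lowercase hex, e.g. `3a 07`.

type (1b) val=0 bits=0x0 at bit 7: 0x00
addr_hi (1b) val=0 bits=0x0 at bit 6: 0x00
mode (5b) val=18 bits=0x12 at bit 1: 0x24
prio (1b) val=1 bits=0x1 at bit 0: 0x25
word = 0x25 → big-endian bytes:
  [0]=0x25

25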